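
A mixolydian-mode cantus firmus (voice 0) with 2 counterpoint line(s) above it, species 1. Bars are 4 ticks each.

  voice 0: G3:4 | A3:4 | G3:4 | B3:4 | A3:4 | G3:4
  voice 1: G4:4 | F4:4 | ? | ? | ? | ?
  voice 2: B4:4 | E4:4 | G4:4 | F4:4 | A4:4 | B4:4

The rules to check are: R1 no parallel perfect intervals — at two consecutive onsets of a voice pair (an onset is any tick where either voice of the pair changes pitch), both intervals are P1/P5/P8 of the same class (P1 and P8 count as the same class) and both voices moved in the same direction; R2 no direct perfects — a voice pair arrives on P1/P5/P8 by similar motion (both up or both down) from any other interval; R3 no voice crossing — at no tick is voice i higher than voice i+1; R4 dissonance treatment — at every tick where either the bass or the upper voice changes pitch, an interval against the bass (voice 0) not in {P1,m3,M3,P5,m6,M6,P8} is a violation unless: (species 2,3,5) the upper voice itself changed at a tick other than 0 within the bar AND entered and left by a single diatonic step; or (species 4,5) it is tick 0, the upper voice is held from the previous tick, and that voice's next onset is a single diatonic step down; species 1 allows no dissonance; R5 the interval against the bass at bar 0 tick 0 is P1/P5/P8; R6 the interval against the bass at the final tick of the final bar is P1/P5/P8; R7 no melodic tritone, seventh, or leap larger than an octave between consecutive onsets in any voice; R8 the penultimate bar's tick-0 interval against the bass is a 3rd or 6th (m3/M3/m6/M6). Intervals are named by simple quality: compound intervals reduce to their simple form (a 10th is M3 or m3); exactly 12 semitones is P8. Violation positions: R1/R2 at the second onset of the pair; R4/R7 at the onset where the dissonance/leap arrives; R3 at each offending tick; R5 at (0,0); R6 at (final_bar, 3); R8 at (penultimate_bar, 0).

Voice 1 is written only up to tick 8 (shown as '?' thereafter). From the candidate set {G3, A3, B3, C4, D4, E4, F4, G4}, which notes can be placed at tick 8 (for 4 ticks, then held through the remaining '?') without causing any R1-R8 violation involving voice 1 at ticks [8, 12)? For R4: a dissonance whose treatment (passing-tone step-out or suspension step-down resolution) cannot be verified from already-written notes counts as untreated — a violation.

G3: violates R2,R7
A3: violates R4
B3: violates R7
C4: violates R4
D4: violates R2
E4: legal
F4: violates R4
G4: violates R2

{E4}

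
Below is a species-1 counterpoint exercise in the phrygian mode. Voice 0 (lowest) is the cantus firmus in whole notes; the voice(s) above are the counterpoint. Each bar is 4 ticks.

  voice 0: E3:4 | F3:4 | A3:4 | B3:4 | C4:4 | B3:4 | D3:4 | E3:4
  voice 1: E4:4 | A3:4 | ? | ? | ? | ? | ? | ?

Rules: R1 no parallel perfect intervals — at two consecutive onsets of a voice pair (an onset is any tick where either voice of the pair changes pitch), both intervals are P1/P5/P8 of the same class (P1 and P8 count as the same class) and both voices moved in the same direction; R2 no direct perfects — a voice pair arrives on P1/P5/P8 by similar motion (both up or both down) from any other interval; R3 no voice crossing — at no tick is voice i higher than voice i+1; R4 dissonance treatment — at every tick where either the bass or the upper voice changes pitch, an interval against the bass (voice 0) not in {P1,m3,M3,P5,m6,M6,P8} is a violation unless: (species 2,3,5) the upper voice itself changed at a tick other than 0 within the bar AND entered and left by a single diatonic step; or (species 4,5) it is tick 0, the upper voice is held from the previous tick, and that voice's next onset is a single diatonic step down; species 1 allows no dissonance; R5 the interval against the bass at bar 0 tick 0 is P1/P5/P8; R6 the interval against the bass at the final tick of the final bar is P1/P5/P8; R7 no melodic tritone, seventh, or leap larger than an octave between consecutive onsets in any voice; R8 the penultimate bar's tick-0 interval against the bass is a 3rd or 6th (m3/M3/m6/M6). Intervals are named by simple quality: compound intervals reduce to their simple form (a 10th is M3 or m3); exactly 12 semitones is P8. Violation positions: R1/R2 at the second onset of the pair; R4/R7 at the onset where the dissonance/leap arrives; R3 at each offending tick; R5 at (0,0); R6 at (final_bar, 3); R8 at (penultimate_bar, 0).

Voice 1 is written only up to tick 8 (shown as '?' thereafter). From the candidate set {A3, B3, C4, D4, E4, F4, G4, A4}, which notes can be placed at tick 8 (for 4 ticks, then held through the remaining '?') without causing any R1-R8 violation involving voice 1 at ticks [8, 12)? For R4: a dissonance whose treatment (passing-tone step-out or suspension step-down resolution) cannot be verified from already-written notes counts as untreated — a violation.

{A3, C4, F4}

A3: legal
B3: violates R4
C4: legal
D4: violates R4
E4: violates R2
F4: legal
G4: violates R4,R7
A4: violates R2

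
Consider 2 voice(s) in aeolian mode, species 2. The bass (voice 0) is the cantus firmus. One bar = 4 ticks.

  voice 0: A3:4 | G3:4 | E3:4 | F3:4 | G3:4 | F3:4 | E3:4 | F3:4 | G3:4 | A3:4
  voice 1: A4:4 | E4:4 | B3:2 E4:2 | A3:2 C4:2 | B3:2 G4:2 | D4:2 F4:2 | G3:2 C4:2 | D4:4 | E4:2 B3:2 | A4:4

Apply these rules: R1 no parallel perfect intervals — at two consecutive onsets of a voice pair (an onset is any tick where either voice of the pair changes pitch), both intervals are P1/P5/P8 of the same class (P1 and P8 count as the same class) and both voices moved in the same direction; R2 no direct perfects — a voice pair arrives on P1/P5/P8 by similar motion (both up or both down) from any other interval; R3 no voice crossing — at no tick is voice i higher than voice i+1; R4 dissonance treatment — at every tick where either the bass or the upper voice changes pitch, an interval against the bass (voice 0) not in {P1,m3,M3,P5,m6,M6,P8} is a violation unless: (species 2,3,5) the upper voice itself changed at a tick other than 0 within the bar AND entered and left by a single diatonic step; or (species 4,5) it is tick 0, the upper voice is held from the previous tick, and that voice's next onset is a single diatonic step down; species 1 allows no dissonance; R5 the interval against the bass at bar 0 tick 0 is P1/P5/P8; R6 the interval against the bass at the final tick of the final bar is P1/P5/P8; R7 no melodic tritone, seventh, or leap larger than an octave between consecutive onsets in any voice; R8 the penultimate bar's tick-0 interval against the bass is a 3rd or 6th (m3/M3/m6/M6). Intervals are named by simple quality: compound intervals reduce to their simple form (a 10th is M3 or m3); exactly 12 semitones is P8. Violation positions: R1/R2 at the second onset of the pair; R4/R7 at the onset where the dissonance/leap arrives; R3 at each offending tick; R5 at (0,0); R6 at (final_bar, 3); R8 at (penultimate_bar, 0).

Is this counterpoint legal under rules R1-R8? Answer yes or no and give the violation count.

No (4 violations)

bar 0: v0=A3 v1=A4 (P8)
bar 1: v0=G3 v1=E4 (M6)
bar 2: v0=E3 v1=B3 (P5)
bar 3: v0=F3 v1=A3 (M3)
bar 4: v0=G3 v1=B3 (M3)
bar 5: v0=F3 v1=D4 (M6)
bar 6: v0=E3 v1=G3 (m3)
bar 7: v0=F3 v1=D4 (M6)
bar 8: v0=G3 v1=E4 (M6)
bar 9: v0=A3 v1=A4 (P8)
  R2 @ bar2.0: G3/E4 M6 -> E3/B3 P5 similar
  R7 @ bar6.0: F4->G3 leap 10st
  R2 @ bar9.0: G3/B3 M3 -> A3/A4 P8 similar
  R7 @ bar9.0: B3->A4 leap 10st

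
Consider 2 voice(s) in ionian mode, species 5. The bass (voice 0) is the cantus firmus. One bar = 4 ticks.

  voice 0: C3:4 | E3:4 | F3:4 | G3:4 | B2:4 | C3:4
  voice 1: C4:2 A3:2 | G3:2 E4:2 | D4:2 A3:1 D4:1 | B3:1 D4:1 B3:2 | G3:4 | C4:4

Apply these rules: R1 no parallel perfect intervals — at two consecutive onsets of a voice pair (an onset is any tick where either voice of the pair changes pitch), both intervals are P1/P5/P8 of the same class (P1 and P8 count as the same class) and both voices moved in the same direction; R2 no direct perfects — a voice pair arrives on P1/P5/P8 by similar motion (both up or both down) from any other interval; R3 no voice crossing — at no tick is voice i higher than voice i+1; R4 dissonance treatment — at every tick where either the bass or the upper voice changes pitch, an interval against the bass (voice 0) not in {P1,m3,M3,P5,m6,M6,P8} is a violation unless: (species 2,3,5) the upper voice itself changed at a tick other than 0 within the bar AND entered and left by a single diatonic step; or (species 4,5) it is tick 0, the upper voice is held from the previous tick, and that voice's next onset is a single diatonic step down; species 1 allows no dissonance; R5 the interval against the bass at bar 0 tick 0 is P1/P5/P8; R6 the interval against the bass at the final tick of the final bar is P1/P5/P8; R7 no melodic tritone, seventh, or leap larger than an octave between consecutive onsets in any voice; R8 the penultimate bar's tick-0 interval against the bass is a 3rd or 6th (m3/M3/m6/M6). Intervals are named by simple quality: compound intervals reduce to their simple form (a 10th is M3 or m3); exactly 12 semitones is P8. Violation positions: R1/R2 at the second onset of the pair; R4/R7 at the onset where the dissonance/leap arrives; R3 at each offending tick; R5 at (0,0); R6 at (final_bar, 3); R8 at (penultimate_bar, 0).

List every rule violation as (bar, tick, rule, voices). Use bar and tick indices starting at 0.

(5, 0, R2, (0, 1))

bar 0: v0=C3 v1=C4 downbeat P8
bar 1: v0=E3 v1=G3 downbeat m3
bar 2: v0=F3 v1=D4 downbeat M6
bar 3: v0=G3 v1=B3 downbeat M3
bar 4: v0=B2 v1=G3 downbeat m6
bar 5: v0=C3 v1=C4 downbeat P8
  -> R2 @ bar 5 tick 0 v(0, 1): B2/G3 m6 -> C3/C4 P8 similar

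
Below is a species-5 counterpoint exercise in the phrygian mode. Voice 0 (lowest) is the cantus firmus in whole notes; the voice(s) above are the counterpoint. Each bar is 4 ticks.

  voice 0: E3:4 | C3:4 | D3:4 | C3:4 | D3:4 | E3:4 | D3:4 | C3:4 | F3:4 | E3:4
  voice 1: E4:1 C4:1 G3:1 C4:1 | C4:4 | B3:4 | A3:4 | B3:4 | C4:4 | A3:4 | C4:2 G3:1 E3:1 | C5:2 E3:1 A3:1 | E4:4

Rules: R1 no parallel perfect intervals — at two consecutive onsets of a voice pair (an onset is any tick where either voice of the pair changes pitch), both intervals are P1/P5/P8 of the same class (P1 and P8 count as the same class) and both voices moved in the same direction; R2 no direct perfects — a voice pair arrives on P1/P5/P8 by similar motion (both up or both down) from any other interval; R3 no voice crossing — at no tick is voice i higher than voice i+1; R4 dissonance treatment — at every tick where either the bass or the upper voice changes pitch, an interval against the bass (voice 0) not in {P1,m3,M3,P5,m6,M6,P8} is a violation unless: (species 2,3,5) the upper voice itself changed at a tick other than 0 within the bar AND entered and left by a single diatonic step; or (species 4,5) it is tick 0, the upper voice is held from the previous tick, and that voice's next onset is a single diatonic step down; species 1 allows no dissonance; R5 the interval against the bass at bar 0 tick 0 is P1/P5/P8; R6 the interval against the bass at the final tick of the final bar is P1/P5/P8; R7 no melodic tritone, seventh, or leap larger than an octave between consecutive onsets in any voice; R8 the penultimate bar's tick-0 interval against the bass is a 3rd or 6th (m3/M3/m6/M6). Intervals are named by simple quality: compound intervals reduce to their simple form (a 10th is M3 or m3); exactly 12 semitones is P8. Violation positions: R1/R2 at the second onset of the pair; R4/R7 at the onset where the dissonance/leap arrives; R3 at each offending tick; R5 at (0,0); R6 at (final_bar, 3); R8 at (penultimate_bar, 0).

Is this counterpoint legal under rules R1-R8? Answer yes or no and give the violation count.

bar 0: v0=E3 v1=E4 (P8)
bar 1: v0=C3 v1=C4 (P8)
bar 2: v0=D3 v1=B3 (M6)
bar 3: v0=C3 v1=A3 (M6)
bar 4: v0=D3 v1=B3 (M6)
bar 5: v0=E3 v1=C4 (m6)
bar 6: v0=D3 v1=A3 (P5)
bar 7: v0=C3 v1=C4 (P8)
bar 8: v0=F3 v1=C5 (P5)
bar 9: v0=E3 v1=E4 (P8)
  R2 @ bar6.0: E3/C4 m6 -> D3/A3 P5 similar
  R2 @ bar8.0: C3/E3 M3 -> F3/C5 P5 similar
  R7 @ bar8.0: E3->C5 leap 20st
  R8 @ bar8.0: penult P5 not 3rd/6th
  R3 @ bar8.2: F3 above E3
  R4 @ bar8.2: F3/E3 m2 untreated
  R7 @ bar8.2: C5->E3 leap 20st

No (7 violations)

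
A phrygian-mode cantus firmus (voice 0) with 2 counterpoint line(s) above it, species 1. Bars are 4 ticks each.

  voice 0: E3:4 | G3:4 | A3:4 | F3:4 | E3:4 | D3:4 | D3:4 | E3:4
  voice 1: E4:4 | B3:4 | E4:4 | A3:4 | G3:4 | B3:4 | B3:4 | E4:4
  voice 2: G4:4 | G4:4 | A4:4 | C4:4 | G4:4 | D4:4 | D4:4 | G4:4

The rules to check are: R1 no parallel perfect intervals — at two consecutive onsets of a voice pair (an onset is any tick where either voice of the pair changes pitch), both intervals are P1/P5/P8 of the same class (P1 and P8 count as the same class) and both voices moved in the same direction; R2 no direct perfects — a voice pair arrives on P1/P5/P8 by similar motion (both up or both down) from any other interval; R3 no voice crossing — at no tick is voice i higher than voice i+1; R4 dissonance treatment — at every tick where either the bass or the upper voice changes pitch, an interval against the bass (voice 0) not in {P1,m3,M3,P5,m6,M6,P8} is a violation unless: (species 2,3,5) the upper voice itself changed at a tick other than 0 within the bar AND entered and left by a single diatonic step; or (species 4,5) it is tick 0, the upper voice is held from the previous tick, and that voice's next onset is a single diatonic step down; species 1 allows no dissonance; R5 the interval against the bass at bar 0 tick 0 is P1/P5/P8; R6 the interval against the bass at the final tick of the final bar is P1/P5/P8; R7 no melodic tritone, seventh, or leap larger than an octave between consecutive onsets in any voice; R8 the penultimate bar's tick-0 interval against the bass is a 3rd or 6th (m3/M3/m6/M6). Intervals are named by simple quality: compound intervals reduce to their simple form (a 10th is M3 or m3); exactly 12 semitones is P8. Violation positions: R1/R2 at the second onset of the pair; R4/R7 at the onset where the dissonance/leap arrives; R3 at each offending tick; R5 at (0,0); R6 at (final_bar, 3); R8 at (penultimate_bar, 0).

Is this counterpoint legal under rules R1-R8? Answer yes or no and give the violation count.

bar 0: v0=E3 v1=E4 v2=G4 (m3)
bar 1: v0=G3 v1=B3 v2=G4 (P8)
bar 2: v0=A3 v1=E4 v2=A4 (P8)
bar 3: v0=F3 v1=A3 v2=C4 (P5)
bar 4: v0=E3 v1=G3 v2=G4 (m3)
bar 5: v0=D3 v1=B3 v2=D4 (P8)
bar 6: v0=D3 v1=B3 v2=D4 (P8)
bar 7: v0=E3 v1=E4 v2=G4 (m3)
  R5 @ bar0.0: opens on m3
  R1 @ bar2.0: G3/G4 P8 -> A3/A4 P8 similar
  R2 @ bar2.0: G3/B3 M3 -> A3/E4 P5 similar
  R2 @ bar3.0: A3/A4 P8 -> F3/C4 P5 similar
  R2 @ bar5.0: E3/G4 m3 -> D3/D4 P8 similar
  R8 @ bar6.0: penult P8 not 3rd/6th
  R2 @ bar7.0: D3/B3 M6 -> E3/E4 P8 similar
  R6 @ bar7.3: closes on m3

No (8 violations)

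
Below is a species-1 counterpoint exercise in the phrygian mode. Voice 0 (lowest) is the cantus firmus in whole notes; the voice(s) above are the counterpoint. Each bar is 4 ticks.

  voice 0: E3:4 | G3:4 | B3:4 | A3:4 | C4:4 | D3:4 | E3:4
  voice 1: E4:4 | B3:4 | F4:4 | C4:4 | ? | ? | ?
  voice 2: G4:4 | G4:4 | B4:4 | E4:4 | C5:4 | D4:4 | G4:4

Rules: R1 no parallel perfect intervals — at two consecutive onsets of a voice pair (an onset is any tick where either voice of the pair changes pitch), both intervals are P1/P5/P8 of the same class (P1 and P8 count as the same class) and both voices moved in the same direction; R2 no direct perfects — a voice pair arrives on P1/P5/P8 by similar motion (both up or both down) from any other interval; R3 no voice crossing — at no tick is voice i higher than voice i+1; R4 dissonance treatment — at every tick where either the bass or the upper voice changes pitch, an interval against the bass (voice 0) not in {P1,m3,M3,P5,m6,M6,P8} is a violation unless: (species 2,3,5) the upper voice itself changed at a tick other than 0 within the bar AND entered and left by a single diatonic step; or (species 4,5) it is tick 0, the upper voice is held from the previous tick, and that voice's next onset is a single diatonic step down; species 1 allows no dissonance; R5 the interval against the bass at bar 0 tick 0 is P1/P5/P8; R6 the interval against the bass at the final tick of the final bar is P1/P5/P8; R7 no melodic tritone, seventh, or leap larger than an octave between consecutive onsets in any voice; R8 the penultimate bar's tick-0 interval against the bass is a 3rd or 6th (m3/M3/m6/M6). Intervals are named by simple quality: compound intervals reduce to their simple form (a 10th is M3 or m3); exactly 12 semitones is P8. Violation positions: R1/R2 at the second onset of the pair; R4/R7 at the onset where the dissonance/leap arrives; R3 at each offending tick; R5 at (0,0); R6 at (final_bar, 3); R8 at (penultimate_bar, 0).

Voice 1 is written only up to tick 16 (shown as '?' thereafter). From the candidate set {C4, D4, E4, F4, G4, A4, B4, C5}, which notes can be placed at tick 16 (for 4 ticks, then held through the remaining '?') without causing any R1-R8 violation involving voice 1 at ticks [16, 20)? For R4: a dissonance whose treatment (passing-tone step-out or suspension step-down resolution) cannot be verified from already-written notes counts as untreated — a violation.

{A4, C4, E4}

C4: legal
D4: violates R4
E4: legal
F4: violates R2,R4
G4: violates R2
A4: legal
B4: violates R4,R7
C5: violates R2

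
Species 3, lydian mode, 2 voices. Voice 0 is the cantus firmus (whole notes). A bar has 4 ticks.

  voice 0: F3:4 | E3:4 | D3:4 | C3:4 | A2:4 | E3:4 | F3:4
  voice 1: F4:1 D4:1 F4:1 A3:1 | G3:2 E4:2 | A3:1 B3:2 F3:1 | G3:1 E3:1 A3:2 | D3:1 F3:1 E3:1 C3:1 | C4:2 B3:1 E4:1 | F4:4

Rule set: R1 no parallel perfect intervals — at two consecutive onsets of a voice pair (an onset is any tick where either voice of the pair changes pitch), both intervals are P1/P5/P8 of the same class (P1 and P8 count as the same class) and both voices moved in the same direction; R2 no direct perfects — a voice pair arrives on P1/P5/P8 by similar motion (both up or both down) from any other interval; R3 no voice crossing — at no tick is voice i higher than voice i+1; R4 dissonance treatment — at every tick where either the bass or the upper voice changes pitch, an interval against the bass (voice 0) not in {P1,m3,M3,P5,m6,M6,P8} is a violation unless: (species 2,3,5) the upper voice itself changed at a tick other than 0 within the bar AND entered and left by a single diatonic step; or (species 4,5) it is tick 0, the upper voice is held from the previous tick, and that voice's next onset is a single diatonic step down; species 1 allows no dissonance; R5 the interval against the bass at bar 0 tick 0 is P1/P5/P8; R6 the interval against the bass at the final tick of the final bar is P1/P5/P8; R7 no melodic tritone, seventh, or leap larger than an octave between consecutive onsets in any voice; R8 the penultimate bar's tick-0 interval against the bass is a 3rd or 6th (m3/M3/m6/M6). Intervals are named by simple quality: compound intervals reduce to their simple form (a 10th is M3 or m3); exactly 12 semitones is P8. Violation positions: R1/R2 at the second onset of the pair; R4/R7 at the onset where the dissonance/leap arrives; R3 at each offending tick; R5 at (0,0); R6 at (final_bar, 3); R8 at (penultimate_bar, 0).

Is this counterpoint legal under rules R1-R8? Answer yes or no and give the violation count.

bar 0: v0=F3 v1=F4 (P8)
bar 1: v0=E3 v1=G3 (m3)
bar 2: v0=D3 v1=A3 (P5)
bar 3: v0=C3 v1=G3 (P5)
bar 4: v0=A2 v1=D3 (P4)
bar 5: v0=E3 v1=C4 (m6)
bar 6: v0=F3 v1=F4 (P8)
  R2 @ bar2.0: E3/E4 P8 -> D3/A3 P5 similar
  R7 @ bar2.3: B3->F3 leap 6st
  R4 @ bar4.0: A2/D3 P4 untreated
  R1 @ bar6.0: E3/E4 P8 -> F3/F4 P8 similar

No (4 violations)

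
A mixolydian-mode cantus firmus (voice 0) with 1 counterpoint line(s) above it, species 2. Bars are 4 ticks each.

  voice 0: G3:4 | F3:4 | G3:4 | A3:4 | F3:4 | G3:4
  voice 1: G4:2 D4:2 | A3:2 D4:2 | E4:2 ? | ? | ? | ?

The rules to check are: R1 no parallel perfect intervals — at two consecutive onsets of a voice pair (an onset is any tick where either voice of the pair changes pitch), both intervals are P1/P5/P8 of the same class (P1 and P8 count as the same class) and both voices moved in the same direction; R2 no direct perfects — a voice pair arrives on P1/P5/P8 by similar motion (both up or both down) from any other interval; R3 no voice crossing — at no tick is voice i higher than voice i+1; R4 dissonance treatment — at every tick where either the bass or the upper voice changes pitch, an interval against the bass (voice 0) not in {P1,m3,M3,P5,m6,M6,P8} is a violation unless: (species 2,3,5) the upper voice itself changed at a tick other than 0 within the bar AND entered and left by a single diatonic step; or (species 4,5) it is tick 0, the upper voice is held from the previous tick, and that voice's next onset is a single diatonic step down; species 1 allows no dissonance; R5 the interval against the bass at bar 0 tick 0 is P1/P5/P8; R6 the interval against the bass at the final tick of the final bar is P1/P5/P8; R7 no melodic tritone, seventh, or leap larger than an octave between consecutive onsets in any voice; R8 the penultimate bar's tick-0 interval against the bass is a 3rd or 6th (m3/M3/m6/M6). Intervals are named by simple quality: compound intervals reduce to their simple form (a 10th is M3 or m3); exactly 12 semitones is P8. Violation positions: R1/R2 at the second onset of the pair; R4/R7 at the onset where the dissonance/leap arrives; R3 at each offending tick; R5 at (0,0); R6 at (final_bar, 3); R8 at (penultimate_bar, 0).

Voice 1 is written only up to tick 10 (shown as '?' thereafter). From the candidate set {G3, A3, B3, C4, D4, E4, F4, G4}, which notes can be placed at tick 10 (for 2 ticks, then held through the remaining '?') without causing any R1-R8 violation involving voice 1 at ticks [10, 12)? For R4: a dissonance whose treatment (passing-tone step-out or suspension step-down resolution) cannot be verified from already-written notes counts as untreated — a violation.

G3: legal
A3: violates R4
B3: legal
C4: violates R4
D4: legal
E4: legal
F4: violates R4
G4: legal

{B3, D4, E4, G3, G4}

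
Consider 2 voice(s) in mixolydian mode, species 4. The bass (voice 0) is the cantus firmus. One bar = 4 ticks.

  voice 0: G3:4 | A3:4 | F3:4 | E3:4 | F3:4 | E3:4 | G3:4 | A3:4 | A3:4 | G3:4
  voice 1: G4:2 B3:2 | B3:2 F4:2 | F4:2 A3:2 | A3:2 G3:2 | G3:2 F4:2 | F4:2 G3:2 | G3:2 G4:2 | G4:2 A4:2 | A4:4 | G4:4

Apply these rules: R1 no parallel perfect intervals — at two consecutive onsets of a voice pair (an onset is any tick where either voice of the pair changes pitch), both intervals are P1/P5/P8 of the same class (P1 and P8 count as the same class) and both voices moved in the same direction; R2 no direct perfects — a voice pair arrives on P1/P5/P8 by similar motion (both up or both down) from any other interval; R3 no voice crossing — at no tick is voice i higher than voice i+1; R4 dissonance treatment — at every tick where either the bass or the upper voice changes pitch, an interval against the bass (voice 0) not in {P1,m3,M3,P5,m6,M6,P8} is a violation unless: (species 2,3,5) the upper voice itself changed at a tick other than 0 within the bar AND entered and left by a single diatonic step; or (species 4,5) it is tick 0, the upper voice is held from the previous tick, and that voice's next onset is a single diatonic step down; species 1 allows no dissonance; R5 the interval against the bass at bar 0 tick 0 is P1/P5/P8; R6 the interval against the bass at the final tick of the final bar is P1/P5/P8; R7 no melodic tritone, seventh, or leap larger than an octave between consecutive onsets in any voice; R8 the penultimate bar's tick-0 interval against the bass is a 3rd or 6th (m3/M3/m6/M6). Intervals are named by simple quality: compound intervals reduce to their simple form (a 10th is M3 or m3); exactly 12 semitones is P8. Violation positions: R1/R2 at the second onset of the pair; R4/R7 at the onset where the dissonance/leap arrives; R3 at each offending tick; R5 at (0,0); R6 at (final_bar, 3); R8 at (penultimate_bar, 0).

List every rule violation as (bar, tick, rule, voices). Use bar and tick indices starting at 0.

bar 0: v0=G3 v1=G4 downbeat P8
bar 1: v0=A3 v1=B3 downbeat M2
bar 2: v0=F3 v1=F4 downbeat P8
bar 3: v0=E3 v1=A3 downbeat P4
bar 4: v0=F3 v1=G3 downbeat M2
bar 5: v0=E3 v1=F4 downbeat m2
bar 6: v0=G3 v1=G3 downbeat P1
bar 7: v0=A3 v1=G4 downbeat m7
bar 8: v0=A3 v1=A4 downbeat P8
bar 9: v0=G3 v1=G4 downbeat P8
  -> R4 @ bar 1 tick 0 v(0, 1): A3/B3 M2 untreated
  -> R7 @ bar 1 tick 2 v(1,): B3->F4 leap 6st
  -> R4 @ bar 4 tick 0 v(0, 1): F3/G3 M2 untreated
  -> R7 @ bar 4 tick 2 v(1,): G3->F4 leap 10st
  -> R4 @ bar 5 tick 0 v(0, 1): E3/F4 m2 untreated
  -> R7 @ bar 5 tick 2 v(1,): F4->G3 leap 10st
  -> R4 @ bar 7 tick 0 v(0, 1): A3/G4 m7 untreated
  -> R8 @ bar 8 tick 0 v(0, 1): penult P8 not 3rd/6th
  -> R1 @ bar 9 tick 0 v(0, 1): A3/A4 P8 -> G3/G4 P8 similar

(1, 0, R4, (0, 1))
(1, 2, R7, (1,))
(4, 0, R4, (0, 1))
(4, 2, R7, (1,))
(5, 0, R4, (0, 1))
(5, 2, R7, (1,))
(7, 0, R4, (0, 1))
(8, 0, R8, (0, 1))
(9, 0, R1, (0, 1))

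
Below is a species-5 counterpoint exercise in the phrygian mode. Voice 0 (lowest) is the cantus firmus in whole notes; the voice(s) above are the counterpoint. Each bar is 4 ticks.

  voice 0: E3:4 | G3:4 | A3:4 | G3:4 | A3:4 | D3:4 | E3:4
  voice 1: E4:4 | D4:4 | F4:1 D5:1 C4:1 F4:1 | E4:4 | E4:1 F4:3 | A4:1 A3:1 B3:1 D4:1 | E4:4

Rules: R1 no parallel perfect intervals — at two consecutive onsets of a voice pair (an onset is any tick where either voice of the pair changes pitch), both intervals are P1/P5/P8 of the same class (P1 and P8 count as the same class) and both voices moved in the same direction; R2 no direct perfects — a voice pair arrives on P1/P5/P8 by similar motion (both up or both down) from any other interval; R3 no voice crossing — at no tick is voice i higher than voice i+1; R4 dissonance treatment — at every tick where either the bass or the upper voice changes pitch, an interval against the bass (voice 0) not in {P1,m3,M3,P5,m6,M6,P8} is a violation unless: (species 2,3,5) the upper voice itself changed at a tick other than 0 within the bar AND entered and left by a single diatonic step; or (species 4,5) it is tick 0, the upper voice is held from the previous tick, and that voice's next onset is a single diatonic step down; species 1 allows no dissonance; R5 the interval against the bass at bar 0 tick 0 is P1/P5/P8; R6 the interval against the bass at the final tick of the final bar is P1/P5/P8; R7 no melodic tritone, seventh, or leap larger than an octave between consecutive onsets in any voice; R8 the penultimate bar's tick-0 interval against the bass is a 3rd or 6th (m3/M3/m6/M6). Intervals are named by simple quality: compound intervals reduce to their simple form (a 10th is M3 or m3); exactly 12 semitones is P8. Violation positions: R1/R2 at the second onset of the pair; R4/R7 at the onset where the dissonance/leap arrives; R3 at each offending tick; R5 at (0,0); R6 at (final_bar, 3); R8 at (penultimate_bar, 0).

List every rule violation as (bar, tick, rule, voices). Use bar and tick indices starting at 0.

bar 0: v0=E3 v1=E4 downbeat P8
bar 1: v0=G3 v1=D4 downbeat P5
bar 2: v0=A3 v1=F4 downbeat m6
bar 3: v0=G3 v1=E4 downbeat M6
bar 4: v0=A3 v1=E4 downbeat P5
bar 5: v0=D3 v1=A4 downbeat P5
bar 6: v0=E3 v1=E4 downbeat P8
  -> R4 @ bar 2 tick 1 v(0, 1): A3/D5 P4 untreated
  -> R7 @ bar 2 tick 2 v(1,): D5->C4 leap 14st
  -> R8 @ bar 5 tick 0 v(0, 1): penult P5 not 3rd/6th
  -> R1 @ bar 6 tick 0 v(0, 1): D3/D4 P8 -> E3/E4 P8 similar

(2, 1, R4, (0, 1))
(2, 2, R7, (1,))
(5, 0, R8, (0, 1))
(6, 0, R1, (0, 1))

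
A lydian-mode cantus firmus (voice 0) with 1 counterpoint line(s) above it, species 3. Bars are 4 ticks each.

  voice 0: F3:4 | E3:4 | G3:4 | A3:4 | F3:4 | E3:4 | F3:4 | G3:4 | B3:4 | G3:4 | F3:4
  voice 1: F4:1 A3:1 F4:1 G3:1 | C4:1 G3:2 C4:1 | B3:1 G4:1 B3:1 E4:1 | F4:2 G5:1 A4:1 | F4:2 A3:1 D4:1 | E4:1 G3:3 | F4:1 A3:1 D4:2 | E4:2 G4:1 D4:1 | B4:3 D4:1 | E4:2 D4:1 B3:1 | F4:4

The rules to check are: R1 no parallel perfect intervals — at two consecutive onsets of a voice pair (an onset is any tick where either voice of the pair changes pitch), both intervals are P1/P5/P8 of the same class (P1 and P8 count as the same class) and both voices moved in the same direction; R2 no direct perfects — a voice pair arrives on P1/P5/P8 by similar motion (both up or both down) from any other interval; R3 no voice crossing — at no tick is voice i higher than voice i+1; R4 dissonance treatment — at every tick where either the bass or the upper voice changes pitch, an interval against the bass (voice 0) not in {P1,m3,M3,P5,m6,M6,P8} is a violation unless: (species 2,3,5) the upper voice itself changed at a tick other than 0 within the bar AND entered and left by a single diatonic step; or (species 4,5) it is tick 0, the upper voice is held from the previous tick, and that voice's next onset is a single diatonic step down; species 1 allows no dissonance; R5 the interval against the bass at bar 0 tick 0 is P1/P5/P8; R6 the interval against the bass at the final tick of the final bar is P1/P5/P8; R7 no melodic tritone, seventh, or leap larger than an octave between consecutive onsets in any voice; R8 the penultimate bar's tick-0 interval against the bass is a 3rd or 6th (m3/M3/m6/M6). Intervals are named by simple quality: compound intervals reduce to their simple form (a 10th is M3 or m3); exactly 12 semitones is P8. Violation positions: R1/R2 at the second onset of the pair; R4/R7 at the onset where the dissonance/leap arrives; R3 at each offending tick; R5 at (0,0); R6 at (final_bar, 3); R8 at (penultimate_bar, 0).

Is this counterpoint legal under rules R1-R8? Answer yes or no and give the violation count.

No (10 violations)

bar 0: v0=F3 v1=F4 (P8)
bar 1: v0=E3 v1=C4 (m6)
bar 2: v0=G3 v1=B3 (M3)
bar 3: v0=A3 v1=F4 (m6)
bar 4: v0=F3 v1=F4 (P8)
bar 5: v0=E3 v1=E4 (P8)
bar 6: v0=F3 v1=F4 (P8)
bar 7: v0=G3 v1=E4 (M6)
bar 8: v0=B3 v1=B4 (P8)
bar 9: v0=G3 v1=E4 (M6)
bar 10: v0=F3 v1=F4 (P8)
  R4 @ bar0.3: F3/G3 M2 untreated
  R7 @ bar0.3: F4->G3 leap 10st
  R4 @ bar3.2: A3/G5 m7 untreated
  R7 @ bar3.2: F4->G5 leap 14st
  R7 @ bar3.3: G5->A4 leap 10st
  R1 @ bar4.0: A3/A4 P8 -> F3/F4 P8 similar
  R2 @ bar6.0: E3/G3 m3 -> F3/F4 P8 similar
  R7 @ bar6.0: G3->F4 leap 10st
  R2 @ bar8.0: G3/D4 P5 -> B3/B4 P8 similar
  R7 @ bar10.0: B3->F4 leap 6st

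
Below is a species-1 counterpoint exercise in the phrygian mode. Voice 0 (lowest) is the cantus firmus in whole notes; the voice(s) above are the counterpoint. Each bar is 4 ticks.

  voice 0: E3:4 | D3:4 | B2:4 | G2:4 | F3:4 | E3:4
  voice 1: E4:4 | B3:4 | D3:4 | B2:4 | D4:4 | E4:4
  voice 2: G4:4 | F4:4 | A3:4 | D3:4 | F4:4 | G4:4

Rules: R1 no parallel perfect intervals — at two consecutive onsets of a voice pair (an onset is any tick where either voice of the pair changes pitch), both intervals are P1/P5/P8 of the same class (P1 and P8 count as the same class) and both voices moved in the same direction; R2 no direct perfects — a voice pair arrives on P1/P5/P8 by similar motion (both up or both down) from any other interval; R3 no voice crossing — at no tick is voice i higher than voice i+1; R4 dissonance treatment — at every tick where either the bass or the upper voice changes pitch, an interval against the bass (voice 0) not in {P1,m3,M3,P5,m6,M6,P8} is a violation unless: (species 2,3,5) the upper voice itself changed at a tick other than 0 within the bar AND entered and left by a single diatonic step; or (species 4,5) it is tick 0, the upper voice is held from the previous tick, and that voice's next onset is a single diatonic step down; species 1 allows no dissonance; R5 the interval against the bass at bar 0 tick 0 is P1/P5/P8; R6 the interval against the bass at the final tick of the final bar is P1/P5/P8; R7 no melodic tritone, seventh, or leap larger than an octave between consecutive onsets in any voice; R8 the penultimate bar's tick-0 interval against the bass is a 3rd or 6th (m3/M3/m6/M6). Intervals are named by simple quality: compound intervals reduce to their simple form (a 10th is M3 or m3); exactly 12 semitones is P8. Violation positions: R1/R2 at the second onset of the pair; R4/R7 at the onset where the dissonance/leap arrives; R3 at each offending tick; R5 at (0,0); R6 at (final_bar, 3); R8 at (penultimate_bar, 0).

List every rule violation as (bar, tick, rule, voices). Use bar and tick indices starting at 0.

bar 0: v0=E3 v1=E4 v2=G4 downbeat m3
bar 1: v0=D3 v1=B3 v2=F4 downbeat m3
bar 2: v0=B2 v1=D3 v2=A3 downbeat m7
bar 3: v0=G2 v1=B2 v2=D3 downbeat P5
bar 4: v0=F3 v1=D4 v2=F4 downbeat P8
bar 5: v0=E3 v1=E4 v2=G4 downbeat m3
  -> R5 @ bar 0 tick 0 v(0, 2): opens on m3
  -> R2 @ bar 2 tick 0 v(1, 2): B3/F4 TT -> D3/A3 P5 similar
  -> R4 @ bar 2 tick 0 v(0, 2): B2/A3 m7 untreated
  -> R2 @ bar 3 tick 0 v(0, 2): B2/A3 m7 -> G2/D3 P5 similar
  -> R2 @ bar 4 tick 0 v(0, 2): G2/D3 P5 -> F3/F4 P8 similar
  -> R7 @ bar 4 tick 0 v(0,): G2->F3 leap 10st
  -> R7 @ bar 4 tick 0 v(1,): B2->D4 leap 15st
  -> R7 @ bar 4 tick 0 v(2,): D3->F4 leap 15st
  -> R8 @ bar 4 tick 0 v(0, 2): penult P8 not 3rd/6th
  -> R6 @ bar 5 tick 3 v(0, 2): closes on m3

(0, 0, R5, (0, 2))
(2, 0, R2, (1, 2))
(2, 0, R4, (0, 2))
(3, 0, R2, (0, 2))
(4, 0, R2, (0, 2))
(4, 0, R7, (0,))
(4, 0, R7, (1,))
(4, 0, R7, (2,))
(4, 0, R8, (0, 2))
(5, 3, R6, (0, 2))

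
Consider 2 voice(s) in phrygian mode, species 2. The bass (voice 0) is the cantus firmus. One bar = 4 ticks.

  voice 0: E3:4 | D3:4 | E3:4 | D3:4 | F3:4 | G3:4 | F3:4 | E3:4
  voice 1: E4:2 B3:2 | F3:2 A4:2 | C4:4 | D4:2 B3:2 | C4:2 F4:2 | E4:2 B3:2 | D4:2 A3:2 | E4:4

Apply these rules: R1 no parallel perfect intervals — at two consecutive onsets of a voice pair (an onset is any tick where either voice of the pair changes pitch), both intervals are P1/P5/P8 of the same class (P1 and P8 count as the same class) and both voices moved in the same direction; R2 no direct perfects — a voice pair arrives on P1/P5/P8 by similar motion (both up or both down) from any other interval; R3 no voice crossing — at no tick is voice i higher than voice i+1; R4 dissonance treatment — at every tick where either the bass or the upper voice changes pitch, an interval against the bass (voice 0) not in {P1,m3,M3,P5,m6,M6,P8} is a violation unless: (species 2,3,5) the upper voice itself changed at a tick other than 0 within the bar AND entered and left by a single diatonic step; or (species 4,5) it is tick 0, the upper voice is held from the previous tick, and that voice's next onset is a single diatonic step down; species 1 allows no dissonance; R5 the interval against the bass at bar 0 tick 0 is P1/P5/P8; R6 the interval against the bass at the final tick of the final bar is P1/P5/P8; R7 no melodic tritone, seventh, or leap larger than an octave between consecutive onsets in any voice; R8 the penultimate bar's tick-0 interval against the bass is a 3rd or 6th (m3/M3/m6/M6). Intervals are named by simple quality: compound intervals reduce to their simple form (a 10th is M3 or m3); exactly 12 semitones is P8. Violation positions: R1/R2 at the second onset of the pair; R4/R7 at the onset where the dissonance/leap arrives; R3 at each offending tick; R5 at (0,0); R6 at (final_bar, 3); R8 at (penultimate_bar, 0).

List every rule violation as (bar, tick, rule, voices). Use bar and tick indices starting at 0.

(1, 0, R7, (1,))
(1, 2, R7, (1,))
(4, 0, R2, (0, 1))

bar 0: v0=E3 v1=E4 downbeat P8
bar 1: v0=D3 v1=F3 downbeat m3
bar 2: v0=E3 v1=C4 downbeat m6
bar 3: v0=D3 v1=D4 downbeat P8
bar 4: v0=F3 v1=C4 downbeat P5
bar 5: v0=G3 v1=E4 downbeat M6
bar 6: v0=F3 v1=D4 downbeat M6
bar 7: v0=E3 v1=E4 downbeat P8
  -> R7 @ bar 1 tick 0 v(1,): B3->F3 leap 6st
  -> R7 @ bar 1 tick 2 v(1,): F3->A4 leap 16st
  -> R2 @ bar 4 tick 0 v(0, 1): D3/B3 M6 -> F3/C4 P5 similar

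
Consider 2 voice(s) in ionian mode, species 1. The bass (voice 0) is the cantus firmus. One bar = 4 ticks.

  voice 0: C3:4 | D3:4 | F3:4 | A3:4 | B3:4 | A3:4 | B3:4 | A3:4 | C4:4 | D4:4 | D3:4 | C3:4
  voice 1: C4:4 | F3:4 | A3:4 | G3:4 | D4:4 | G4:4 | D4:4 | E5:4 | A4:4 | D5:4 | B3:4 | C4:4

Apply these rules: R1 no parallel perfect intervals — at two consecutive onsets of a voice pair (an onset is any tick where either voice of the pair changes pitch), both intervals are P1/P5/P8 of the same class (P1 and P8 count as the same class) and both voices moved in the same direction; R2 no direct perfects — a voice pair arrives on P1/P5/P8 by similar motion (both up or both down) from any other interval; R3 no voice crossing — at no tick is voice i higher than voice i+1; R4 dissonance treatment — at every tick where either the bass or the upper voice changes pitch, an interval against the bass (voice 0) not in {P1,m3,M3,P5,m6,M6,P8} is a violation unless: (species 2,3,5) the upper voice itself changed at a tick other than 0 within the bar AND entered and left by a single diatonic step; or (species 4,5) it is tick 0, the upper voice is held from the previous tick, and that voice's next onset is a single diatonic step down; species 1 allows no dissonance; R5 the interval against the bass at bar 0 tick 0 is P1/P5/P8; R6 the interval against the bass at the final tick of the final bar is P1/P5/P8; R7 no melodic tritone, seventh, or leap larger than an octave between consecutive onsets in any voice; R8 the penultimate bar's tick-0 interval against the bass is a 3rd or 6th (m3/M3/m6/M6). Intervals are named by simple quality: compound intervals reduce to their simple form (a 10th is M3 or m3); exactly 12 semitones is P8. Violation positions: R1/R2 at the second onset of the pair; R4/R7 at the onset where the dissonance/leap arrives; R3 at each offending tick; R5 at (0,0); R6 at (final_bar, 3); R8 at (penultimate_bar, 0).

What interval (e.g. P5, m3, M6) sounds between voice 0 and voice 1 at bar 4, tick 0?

voice 0=B3 voice 1=D4 -> m3

m3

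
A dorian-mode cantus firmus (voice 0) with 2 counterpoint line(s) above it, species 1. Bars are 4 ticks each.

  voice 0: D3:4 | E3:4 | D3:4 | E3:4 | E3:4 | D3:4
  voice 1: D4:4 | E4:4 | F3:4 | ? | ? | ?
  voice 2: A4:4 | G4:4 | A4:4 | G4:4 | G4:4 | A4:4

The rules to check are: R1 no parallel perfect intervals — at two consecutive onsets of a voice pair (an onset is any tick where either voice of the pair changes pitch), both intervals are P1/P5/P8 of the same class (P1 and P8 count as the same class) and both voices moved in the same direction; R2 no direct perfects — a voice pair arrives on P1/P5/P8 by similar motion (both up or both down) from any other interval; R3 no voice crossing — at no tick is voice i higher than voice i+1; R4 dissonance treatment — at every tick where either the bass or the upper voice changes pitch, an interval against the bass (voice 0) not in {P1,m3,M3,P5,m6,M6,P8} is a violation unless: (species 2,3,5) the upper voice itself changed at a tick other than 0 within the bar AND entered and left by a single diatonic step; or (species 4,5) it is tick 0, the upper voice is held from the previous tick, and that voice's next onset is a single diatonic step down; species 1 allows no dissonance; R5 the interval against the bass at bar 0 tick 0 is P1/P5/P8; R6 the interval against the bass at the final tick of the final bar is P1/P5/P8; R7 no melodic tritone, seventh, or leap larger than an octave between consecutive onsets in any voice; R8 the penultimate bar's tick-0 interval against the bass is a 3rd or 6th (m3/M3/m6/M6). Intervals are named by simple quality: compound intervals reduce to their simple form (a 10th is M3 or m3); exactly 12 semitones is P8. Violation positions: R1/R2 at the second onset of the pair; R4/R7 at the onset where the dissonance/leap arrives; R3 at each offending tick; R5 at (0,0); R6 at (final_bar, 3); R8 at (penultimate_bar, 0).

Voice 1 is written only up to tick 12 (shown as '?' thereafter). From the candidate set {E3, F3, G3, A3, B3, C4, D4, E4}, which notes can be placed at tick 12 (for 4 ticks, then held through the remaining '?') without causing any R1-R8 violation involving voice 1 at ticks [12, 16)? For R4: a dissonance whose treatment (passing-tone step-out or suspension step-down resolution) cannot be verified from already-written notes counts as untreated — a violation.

{C4, E3, G3}

E3: legal
F3: violates R4
G3: legal
A3: violates R4
B3: violates R2,R7
C4: legal
D4: violates R4
E4: violates R2,R7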